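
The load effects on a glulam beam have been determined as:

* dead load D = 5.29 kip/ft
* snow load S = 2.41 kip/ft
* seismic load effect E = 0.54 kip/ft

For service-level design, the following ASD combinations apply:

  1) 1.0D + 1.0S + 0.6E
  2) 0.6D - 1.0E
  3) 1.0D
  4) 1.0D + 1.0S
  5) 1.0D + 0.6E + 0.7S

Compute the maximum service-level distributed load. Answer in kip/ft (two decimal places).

8.02 kip/ft

1) 1.0(5.29) + 1.0(2.41) + 0.6(0.54) = 8.02
2) 0.6(5.29) - 1.0(0.54) = 2.63
3) 1.0(5.29) = 5.29
4) 1.0(5.29) + 1.0(2.41) = 7.70
5) 1.0(5.29) + 0.6(0.54) + 0.7(2.41) = 7.30
Combination 1 governs: w = 8.02 kip/ft.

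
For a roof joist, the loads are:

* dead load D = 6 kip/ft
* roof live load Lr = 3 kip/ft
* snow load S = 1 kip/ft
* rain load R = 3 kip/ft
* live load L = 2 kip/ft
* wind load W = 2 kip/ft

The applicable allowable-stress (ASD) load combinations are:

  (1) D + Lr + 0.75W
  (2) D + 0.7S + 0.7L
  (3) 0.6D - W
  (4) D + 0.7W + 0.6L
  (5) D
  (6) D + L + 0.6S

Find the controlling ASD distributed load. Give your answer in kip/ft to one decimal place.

10.5 kip/ft

(1) 1.0(6) + 1.0(3) + 0.75(2) = 6.0 + 3.0 + 1.5 = 10.5
(2) 1.0(6) + 0.7(1) + 0.7(2) = 6.0 + 0.7 + 1.4 = 8.1
(3) 0.6(6) - 1.0(2) = 3.6 - 2.0 = 1.6
(4) 1.0(6) + 0.7(2) + 0.6(2) = 6.0 + 1.4 + 1.2 = 8.6
(5) 1.0(6) = 6.0
(6) 1.0(6) + 1.0(2) + 0.6(1) = 6.0 + 2.0 + 0.6 = 8.6
The controlling combination is 1, giving 10.5 kip/ft.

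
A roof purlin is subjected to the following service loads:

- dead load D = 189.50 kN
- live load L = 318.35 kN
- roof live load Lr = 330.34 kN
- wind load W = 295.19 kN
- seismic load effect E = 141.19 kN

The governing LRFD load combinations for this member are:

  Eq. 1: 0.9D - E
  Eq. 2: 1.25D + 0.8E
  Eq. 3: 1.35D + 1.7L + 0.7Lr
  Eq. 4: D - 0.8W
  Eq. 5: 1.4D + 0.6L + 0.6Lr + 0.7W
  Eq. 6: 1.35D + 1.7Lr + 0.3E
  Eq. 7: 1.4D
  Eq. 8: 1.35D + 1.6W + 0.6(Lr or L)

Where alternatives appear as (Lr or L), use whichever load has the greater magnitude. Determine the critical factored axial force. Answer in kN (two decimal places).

1028.26 kN

(Lr or L) → Lr = 330.34 kN.
Eq. 1: 0.9(189.50) - 1.0(141.19) = 29.36
Eq. 2: 1.25(189.50) + 0.8(141.19) = 349.83
Eq. 3: 1.35(189.50) + 1.7(318.35) + 0.7(330.34) = 1028.26
Eq. 4: 1.0(189.50) - 0.8(295.19) = -46.65
Eq. 5: 1.4(189.50) + 0.6(318.35) + 0.6(330.34) + 0.7(295.19) = 861.15
Eq. 6: 1.35(189.50) + 1.7(330.34) + 0.3(141.19) = 859.76
Eq. 7: 1.4(189.50) = 265.30
Eq. 8: 1.35(189.50) + 1.6(295.19) + 0.6(330.34) = 926.33
Maximum is from combination 3.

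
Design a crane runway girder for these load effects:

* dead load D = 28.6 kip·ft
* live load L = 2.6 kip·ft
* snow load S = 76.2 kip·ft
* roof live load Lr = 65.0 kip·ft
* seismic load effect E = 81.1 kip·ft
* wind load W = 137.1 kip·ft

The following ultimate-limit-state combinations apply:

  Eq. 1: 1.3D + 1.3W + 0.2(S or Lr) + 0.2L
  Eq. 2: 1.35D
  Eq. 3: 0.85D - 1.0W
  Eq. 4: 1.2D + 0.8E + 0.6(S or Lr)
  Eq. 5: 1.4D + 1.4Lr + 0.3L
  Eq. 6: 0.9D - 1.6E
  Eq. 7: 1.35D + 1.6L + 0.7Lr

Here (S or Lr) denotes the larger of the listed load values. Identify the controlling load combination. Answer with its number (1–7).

Combination 1

(S or Lr) → S = 76.2 kip·ft.
Eq. 1: 1.3(28.6) + 1.3(137.1) + 0.2(76.2) + 0.2(2.6) = 231.2
Eq. 2: 1.35(28.6) = 38.6
Eq. 3: 0.85(28.6) - 1.0(137.1) = -112.8
Eq. 4: 1.2(28.6) + 0.8(81.1) + 0.6(76.2) = 144.9
Eq. 5: 1.4(28.6) + 1.4(65.0) + 0.3(2.6) = 131.8
Eq. 6: 0.9(28.6) - 1.6(81.1) = -104.0
Eq. 7: 1.35(28.6) + 1.6(2.6) + 0.7(65.0) = 88.3
The largest value is 231.2 kip·ft from combination 1.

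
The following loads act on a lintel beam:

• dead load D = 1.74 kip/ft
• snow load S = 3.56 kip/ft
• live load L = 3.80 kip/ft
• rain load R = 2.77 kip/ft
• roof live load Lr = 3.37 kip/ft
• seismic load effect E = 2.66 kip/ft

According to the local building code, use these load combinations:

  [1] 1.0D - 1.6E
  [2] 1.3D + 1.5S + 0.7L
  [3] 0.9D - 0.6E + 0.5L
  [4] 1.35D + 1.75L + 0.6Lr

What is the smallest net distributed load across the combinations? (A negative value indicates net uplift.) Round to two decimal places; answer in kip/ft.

-2.52 kip/ft

[1] 1.0(1.74) - 1.6(2.66) = 1.74 - 4.26 = -2.52
[2] 1.3(1.74) + 1.5(3.56) + 0.7(3.80) = 2.26 + 5.34 + 2.66 = 10.26
[3] 0.9(1.74) - 0.6(2.66) + 0.5(3.80) = 1.57 - 1.60 + 1.90 = 1.87
[4] 1.35(1.74) + 1.75(3.80) + 0.6(3.37) = 2.35 + 6.65 + 2.02 = 11.02
Combination 1 gives the minimum: -2.52 kip/ft.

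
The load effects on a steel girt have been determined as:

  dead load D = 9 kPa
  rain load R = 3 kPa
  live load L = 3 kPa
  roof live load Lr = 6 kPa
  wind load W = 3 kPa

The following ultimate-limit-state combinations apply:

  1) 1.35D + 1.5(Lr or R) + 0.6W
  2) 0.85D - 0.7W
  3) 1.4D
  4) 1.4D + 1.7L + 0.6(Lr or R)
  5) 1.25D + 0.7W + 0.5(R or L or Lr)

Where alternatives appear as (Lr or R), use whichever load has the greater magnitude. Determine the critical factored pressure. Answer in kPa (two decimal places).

(Lr or R) → Lr = 6 kPa; (R or L or Lr) → Lr = 6 kPa.
1) 1.35(9) + 1.5(6) + 0.6(3) = 12.15 + 9.00 + 1.80 = 22.95
2) 0.85(9) - 0.7(3) = 7.65 - 2.10 = 5.55
3) 1.4(9) = 12.60
4) 1.4(9) + 1.7(3) + 0.6(6) = 12.60 + 5.10 + 3.60 = 21.30
5) 1.25(9) + 0.7(3) + 0.5(6) = 11.25 + 2.10 + 3.00 = 16.35
The controlling combination is 1, giving 22.95 kPa.

22.95 kPa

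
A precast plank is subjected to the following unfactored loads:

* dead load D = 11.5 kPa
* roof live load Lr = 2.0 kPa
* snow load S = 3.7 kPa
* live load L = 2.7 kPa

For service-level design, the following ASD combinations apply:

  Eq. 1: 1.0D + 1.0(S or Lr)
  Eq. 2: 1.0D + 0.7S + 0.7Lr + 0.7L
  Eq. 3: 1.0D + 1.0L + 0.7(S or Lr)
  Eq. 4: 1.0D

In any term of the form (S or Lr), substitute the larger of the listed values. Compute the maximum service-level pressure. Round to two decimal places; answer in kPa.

(S or Lr) → S = 3.7 kPa.
Eq. 1: 1.0(11.5) + 1.0(3.7) = 11.50 + 3.70 = 15.20
Eq. 2: 1.0(11.5) + 0.7(3.7) + 0.7(2.0) + 0.7(2.7) = 11.50 + 2.59 + 1.40 + 1.89 = 17.38
Eq. 3: 1.0(11.5) + 1.0(2.7) + 0.7(3.7) = 11.50 + 2.70 + 2.59 = 16.79
Eq. 4: 1.0(11.5) = 11.50
Maximum is from combination 2.

17.38 kPa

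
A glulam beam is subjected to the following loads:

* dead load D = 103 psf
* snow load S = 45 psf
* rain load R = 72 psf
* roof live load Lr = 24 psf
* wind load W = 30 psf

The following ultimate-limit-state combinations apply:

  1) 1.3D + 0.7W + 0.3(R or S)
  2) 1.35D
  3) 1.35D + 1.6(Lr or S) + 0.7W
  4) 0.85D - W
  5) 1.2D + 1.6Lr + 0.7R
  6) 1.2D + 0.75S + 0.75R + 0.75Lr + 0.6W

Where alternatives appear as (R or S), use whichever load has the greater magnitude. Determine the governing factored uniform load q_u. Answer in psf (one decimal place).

247.4 psf

(R or S) → R = 72 psf; (Lr or S) → S = 45 psf.
1) 1.3(103) + 0.7(30) + 0.3(72) = 133.9 + 21.0 + 21.6 = 176.5
2) 1.35(103) = 139.1
3) 1.35(103) + 1.6(45) + 0.7(30) = 139.1 + 72.0 + 21.0 = 232.1
4) 0.85(103) - 1.0(30) = 87.6 - 30.0 = 57.6
5) 1.2(103) + 1.6(24) + 0.7(72) = 123.6 + 38.4 + 50.4 = 212.4
6) 1.2(103) + 0.75(45) + 0.75(72) + 0.75(24) + 0.6(30) = 123.6 + 33.8 + 54.0 + 18.0 + 18.0 = 247.4
The controlling combination is 6, giving 247.4 psf.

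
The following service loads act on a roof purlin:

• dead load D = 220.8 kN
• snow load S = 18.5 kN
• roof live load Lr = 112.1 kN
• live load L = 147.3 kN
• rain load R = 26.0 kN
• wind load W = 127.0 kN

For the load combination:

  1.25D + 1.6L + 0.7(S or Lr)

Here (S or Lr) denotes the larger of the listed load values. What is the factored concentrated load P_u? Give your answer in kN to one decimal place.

590.2 kN

(S or Lr) → Lr = 112.1 kN.
1.25(220.8) + 1.6(147.3) + 0.7(112.1) = 276.0 + 235.7 + 78.5 = 590.2
P_u = 590.2 kN.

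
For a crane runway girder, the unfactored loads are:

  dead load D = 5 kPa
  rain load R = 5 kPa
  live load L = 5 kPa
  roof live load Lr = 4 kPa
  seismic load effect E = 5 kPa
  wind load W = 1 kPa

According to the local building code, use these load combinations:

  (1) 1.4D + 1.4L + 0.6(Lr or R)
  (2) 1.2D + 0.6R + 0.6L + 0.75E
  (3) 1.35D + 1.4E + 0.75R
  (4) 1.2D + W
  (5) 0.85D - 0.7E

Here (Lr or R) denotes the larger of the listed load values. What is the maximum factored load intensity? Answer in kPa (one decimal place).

(Lr or R) → R = 5 kPa.
(1) 1.4(5) + 1.4(5) + 0.6(5) = 17.0
(2) 1.2(5) + 0.6(5) + 0.6(5) + 0.75(5) = 15.8
(3) 1.35(5) + 1.4(5) + 0.75(5) = 17.5
(4) 1.2(5) + 1.0(1) = 7.0
(5) 0.85(5) - 0.7(5) = 0.8
Maximum is from combination 3.

17.5 kPa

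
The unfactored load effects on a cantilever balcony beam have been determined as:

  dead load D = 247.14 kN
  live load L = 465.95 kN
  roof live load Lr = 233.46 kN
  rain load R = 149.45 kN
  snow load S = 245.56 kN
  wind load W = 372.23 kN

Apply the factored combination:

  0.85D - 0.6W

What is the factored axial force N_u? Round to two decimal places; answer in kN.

-13.27 kN

0.85(247.14) - 0.6(372.23) = 210.07 - 223.34 = -13.27
N_u = -13.27 kN.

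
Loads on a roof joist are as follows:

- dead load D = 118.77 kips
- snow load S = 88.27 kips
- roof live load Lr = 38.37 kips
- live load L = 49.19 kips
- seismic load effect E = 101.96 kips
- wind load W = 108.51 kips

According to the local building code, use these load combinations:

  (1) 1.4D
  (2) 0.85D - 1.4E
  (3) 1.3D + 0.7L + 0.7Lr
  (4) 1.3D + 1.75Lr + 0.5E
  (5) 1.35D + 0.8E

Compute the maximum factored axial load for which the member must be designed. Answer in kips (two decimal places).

(1) 1.4(118.77) = 166.28
(2) 0.85(118.77) - 1.4(101.96) = 100.95 - 142.74 = -41.79
(3) 1.3(118.77) + 0.7(49.19) + 0.7(38.37) = 154.40 + 34.43 + 26.86 = 215.69
(4) 1.3(118.77) + 1.75(38.37) + 0.5(101.96) = 154.40 + 67.15 + 50.98 = 272.53
(5) 1.35(118.77) + 0.8(101.96) = 160.34 + 81.57 = 241.91
Maximum is from combination 4.

272.53 kips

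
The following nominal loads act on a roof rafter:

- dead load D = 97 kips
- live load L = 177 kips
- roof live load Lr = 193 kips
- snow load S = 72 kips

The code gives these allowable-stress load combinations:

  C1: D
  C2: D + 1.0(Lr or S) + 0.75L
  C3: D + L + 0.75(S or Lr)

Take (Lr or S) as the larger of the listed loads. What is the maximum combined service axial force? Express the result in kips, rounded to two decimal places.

422.75 kips

(Lr or S) → Lr = 193 kips; (S or Lr) → Lr = 193 kips.
C1: 1.0(97) = 97.00
C2: 1.0(97) + 1.0(193) + 0.75(177) = 97.00 + 193.00 + 132.75 = 422.75
C3: 1.0(97) + 1.0(177) + 0.75(193) = 97.00 + 177.00 + 144.75 = 418.75
Maximum is from combination 2.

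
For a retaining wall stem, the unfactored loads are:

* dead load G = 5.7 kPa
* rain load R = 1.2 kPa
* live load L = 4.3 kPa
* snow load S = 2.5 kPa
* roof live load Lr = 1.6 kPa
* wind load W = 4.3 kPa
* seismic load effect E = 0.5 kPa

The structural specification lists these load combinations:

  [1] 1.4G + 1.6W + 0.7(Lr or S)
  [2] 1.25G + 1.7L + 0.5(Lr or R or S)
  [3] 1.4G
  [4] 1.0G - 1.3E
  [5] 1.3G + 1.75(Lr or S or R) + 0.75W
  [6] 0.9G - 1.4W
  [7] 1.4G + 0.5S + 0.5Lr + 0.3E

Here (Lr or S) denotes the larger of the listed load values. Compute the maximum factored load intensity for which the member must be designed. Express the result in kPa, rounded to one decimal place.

(Lr or S) → S = 2.5 kPa; (Lr or R or S) → S = 2.5 kPa; (Lr or S or R) → S = 2.5 kPa.
[1] 1.4(5.7) + 1.6(4.3) + 0.7(2.5) = 16.6
[2] 1.25(5.7) + 1.7(4.3) + 0.5(2.5) = 7.1 + 7.3 + 1.3 = 15.7
[3] 1.4(5.7) = 8.0
[4] 1.0(5.7) - 1.3(0.5) = 5.1
[5] 1.3(5.7) + 1.75(2.5) + 0.75(4.3) = 7.4 + 4.4 + 3.2 = 15.0
[6] 0.9(5.7) - 1.4(4.3) = 5.1 - 6.0 = -0.9
[7] 1.4(5.7) + 0.5(2.5) + 0.5(1.6) + 0.3(0.5) = 10.2
Combination 1 governs: q_u = 16.6 kPa.

16.6 kPa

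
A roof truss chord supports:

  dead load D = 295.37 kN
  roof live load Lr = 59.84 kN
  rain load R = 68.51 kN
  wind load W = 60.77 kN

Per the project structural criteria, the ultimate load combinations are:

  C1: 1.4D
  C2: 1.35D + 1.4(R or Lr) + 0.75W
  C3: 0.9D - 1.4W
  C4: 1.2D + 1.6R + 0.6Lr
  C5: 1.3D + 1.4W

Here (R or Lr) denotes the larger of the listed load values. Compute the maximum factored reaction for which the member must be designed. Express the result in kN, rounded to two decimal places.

(R or Lr) → R = 68.51 kN.
C1: 1.4(295.37) = 413.52
C2: 1.35(295.37) + 1.4(68.51) + 0.75(60.77) = 540.24
C3: 0.9(295.37) - 1.4(60.77) = 180.76
C4: 1.2(295.37) + 1.6(68.51) + 0.6(59.84) = 499.96
C5: 1.3(295.37) + 1.4(60.77) = 469.06
The controlling combination is 2, giving 540.24 kN.

540.24 kN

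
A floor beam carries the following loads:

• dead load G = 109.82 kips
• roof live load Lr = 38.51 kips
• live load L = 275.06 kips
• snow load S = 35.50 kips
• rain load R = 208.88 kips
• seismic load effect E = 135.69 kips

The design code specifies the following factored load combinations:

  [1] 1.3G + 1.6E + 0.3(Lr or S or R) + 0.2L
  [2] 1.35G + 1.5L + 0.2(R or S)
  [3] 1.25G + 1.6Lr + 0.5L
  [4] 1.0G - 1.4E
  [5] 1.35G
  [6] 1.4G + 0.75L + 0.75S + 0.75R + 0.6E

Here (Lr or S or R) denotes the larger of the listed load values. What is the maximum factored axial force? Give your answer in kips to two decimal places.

624.74 kips

(Lr or S or R) → R = 208.88 kips; (R or S) → R = 208.88 kips.
[1] 1.3(109.82) + 1.6(135.69) + 0.3(208.88) + 0.2(275.06) = 477.55
[2] 1.35(109.82) + 1.5(275.06) + 0.2(208.88) = 602.62
[3] 1.25(109.82) + 1.6(38.51) + 0.5(275.06) = 336.42
[4] 1.0(109.82) - 1.4(135.69) = 109.82 - 189.97 = -80.15
[5] 1.35(109.82) = 148.26
[6] 1.4(109.82) + 0.75(275.06) + 0.75(35.50) + 0.75(208.88) + 0.6(135.69) = 624.74
Maximum is from combination 6.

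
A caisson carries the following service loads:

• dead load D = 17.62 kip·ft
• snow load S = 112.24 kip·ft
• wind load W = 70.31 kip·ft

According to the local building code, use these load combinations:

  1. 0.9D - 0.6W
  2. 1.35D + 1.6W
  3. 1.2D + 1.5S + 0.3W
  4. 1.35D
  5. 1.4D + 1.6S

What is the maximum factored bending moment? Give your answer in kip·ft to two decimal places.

210.60 kip·ft

1. 0.9(17.62) - 0.6(70.31) = 15.86 - 42.19 = -26.33
2. 1.35(17.62) + 1.6(70.31) = 136.28
3. 1.2(17.62) + 1.5(112.24) + 0.3(70.31) = 210.60
4. 1.35(17.62) = 23.79
5. 1.4(17.62) + 1.6(112.24) = 24.67 + 179.58 = 204.25
Combination 3 governs: M_u = 210.60 kip·ft.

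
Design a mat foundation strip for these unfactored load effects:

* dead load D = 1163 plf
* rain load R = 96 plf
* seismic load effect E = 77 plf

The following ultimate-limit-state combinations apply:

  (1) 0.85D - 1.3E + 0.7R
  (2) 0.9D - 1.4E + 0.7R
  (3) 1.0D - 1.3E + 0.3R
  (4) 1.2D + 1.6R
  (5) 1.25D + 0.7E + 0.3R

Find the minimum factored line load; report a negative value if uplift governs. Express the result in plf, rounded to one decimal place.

955.7 plf

(1) 0.85(1163) - 1.3(77) + 0.7(96) = 988.6 - 100.1 + 67.2 = 955.7
(2) 0.9(1163) - 1.4(77) + 0.7(96) = 1046.7 - 107.8 + 67.2 = 1006.1
(3) 1.0(1163) - 1.3(77) + 0.3(96) = 1163.0 - 100.1 + 28.8 = 1091.7
(4) 1.2(1163) + 1.6(96) = 1395.6 + 153.6 = 1549.2
(5) 1.25(1163) + 0.7(77) + 0.3(96) = 1453.8 + 53.9 + 28.8 = 1536.5
Combination 1 gives the minimum: 955.7 plf.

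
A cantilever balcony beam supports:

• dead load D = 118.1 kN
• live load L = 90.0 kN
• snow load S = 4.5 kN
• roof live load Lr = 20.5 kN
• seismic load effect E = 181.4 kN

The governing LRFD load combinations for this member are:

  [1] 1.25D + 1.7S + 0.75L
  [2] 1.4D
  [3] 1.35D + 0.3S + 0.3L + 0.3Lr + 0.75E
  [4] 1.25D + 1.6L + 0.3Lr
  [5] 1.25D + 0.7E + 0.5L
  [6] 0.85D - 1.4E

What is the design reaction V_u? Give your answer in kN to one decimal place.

[1] 1.25(118.1) + 1.7(4.5) + 0.75(90.0) = 147.6 + 7.7 + 67.5 = 222.8
[2] 1.4(118.1) = 165.3
[3] 1.35(118.1) + 0.3(4.5) + 0.3(90.0) + 0.3(20.5) + 0.75(181.4) = 330.0
[4] 1.25(118.1) + 1.6(90.0) + 0.3(20.5) = 147.6 + 144.0 + 6.2 = 297.8
[5] 1.25(118.1) + 0.7(181.4) + 0.5(90.0) = 147.6 + 127.0 + 45.0 = 319.6
[6] 0.85(118.1) - 1.4(181.4) = 100.4 - 254.0 = -153.6
Maximum is from combination 3.

330.0 kN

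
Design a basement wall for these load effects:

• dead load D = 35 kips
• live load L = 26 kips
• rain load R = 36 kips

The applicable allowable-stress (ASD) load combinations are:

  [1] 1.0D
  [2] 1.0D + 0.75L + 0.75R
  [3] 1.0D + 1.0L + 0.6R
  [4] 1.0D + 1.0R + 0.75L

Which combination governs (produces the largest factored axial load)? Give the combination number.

Combination 4

[1] 1.0(35) = 35.0
[2] 1.0(35) + 0.75(26) + 0.75(36) = 35.0 + 19.5 + 27.0 = 81.5
[3] 1.0(35) + 1.0(26) + 0.6(36) = 35.0 + 26.0 + 21.6 = 82.6
[4] 1.0(35) + 1.0(36) + 0.75(26) = 35.0 + 36.0 + 19.5 = 90.5
The largest value is 90.5 kips from combination 4.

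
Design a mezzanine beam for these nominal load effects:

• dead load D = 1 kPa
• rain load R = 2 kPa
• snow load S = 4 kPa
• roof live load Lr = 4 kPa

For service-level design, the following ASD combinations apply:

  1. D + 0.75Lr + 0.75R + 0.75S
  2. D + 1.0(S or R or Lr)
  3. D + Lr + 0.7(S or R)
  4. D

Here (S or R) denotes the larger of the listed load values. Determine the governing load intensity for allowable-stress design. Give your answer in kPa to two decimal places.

(S or R or Lr) → S = 4 kPa; (S or R) → S = 4 kPa.
1. 1.0(1) + 0.75(4) + 0.75(2) + 0.75(4) = 1.00 + 3.00 + 1.50 + 3.00 = 8.50
2. 1.0(1) + 1.0(4) = 1.00 + 4.00 = 5.00
3. 1.0(1) + 1.0(4) + 0.7(4) = 1.00 + 4.00 + 2.80 = 7.80
4. 1.0(1) = 1.00
The controlling combination is 1, giving 8.50 kPa.

8.50 kPa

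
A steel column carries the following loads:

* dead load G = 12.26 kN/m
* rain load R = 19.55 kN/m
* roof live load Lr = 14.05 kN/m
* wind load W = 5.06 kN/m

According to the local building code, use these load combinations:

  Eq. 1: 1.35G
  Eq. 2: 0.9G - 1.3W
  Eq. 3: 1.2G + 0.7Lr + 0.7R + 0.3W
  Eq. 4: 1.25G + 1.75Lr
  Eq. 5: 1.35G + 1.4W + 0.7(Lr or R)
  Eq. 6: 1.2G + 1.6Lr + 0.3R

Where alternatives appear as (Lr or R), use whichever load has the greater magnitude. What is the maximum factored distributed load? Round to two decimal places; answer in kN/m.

(Lr or R) → R = 19.55 kN/m.
Eq. 1: 1.35(12.26) = 16.55
Eq. 2: 0.9(12.26) - 1.3(5.06) = 4.46
Eq. 3: 1.2(12.26) + 0.7(14.05) + 0.7(19.55) + 0.3(5.06) = 39.75
Eq. 4: 1.25(12.26) + 1.75(14.05) = 39.91
Eq. 5: 1.35(12.26) + 1.4(5.06) + 0.7(19.55) = 16.55 + 7.08 + 13.69 = 37.32
Eq. 6: 1.2(12.26) + 1.6(14.05) + 0.3(19.55) = 14.71 + 22.48 + 5.87 = 43.06
The controlling combination is 6, giving 43.06 kN/m.

43.06 kN/m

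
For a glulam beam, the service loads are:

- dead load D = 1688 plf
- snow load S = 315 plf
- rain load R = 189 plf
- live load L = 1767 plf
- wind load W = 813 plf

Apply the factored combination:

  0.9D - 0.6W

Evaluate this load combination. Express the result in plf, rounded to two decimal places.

0.9(1688) - 0.6(813) = 1519.20 - 487.80 = 1031.40
w_u = 1031.40 plf.

1031.40 plf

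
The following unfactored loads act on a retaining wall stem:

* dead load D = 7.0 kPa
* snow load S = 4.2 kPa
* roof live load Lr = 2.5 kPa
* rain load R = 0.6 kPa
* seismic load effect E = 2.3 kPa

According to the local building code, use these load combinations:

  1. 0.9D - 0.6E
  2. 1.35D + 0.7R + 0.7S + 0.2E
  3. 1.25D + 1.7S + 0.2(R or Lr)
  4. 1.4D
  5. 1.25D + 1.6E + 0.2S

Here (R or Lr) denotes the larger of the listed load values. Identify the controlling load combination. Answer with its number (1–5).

Combination 3

(R or Lr) → Lr = 2.5 kPa.
1. 0.9(7.0) - 0.6(2.3) = 6.3 - 1.4 = 4.9
2. 1.35(7.0) + 0.7(0.6) + 0.7(4.2) + 0.2(2.3) = 9.5 + 0.4 + 2.9 + 0.5 = 13.3
3. 1.25(7.0) + 1.7(4.2) + 0.2(2.5) = 8.8 + 7.1 + 0.5 = 16.4
4. 1.4(7.0) = 9.8
5. 1.25(7.0) + 1.6(2.3) + 0.2(4.2) = 8.8 + 3.7 + 0.8 = 13.3
The largest value is 16.4 kPa from combination 3.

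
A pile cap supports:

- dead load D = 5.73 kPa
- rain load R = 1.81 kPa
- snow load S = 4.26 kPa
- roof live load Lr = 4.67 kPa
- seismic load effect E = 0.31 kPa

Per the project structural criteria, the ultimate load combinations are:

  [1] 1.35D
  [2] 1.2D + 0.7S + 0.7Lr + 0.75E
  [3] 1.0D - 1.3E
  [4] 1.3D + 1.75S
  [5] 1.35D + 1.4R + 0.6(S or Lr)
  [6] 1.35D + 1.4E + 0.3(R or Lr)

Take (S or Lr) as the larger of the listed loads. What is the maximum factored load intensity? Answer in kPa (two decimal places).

(S or Lr) → Lr = 4.67 kPa; (R or Lr) → Lr = 4.67 kPa.
[1] 1.35(5.73) = 7.74
[2] 1.2(5.73) + 0.7(4.26) + 0.7(4.67) + 0.75(0.31) = 6.88 + 2.98 + 3.27 + 0.23 = 13.36
[3] 1.0(5.73) - 1.3(0.31) = 5.73 - 0.40 = 5.33
[4] 1.3(5.73) + 1.75(4.26) = 14.90
[5] 1.35(5.73) + 1.4(1.81) + 0.6(4.67) = 7.74 + 2.53 + 2.80 = 13.07
[6] 1.35(5.73) + 1.4(0.31) + 0.3(4.67) = 7.74 + 0.43 + 1.40 = 9.57
Maximum is from combination 4.

14.90 kPa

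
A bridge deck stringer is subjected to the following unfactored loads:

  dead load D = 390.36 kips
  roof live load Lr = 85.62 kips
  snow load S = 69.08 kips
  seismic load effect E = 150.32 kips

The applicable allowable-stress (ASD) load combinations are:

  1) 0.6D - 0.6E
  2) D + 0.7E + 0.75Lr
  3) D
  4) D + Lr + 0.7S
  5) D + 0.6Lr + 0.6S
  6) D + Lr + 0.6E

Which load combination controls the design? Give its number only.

1) 0.6(390.36) - 0.6(150.32) = 144.02
2) 1.0(390.36) + 0.7(150.32) + 0.75(85.62) = 390.36 + 105.22 + 64.22 = 559.80
3) 1.0(390.36) = 390.36
4) 1.0(390.36) + 1.0(85.62) + 0.7(69.08) = 390.36 + 85.62 + 48.36 = 524.34
5) 1.0(390.36) + 0.6(85.62) + 0.6(69.08) = 390.36 + 51.37 + 41.45 = 483.18
6) 1.0(390.36) + 1.0(85.62) + 0.6(150.32) = 390.36 + 85.62 + 90.19 = 566.17
The largest value is 566.17 kips from combination 6.

Combination 6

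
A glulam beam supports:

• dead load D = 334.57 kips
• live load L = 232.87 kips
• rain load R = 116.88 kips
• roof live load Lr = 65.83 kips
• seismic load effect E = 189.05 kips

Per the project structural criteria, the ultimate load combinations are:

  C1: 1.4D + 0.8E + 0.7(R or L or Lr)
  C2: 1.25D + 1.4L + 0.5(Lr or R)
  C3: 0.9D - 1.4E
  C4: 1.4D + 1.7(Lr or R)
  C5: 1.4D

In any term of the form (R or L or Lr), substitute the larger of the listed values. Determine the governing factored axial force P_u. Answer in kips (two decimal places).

802.67 kips

(R or L or Lr) → L = 232.87 kips; (Lr or R) → R = 116.88 kips.
C1: 1.4(334.57) + 0.8(189.05) + 0.7(232.87) = 468.40 + 151.24 + 163.01 = 782.65
C2: 1.25(334.57) + 1.4(232.87) + 0.5(116.88) = 418.21 + 326.02 + 58.44 = 802.67
C3: 0.9(334.57) - 1.4(189.05) = 301.11 - 264.67 = 36.44
C4: 1.4(334.57) + 1.7(116.88) = 667.09
C5: 1.4(334.57) = 468.40
Maximum is from combination 2.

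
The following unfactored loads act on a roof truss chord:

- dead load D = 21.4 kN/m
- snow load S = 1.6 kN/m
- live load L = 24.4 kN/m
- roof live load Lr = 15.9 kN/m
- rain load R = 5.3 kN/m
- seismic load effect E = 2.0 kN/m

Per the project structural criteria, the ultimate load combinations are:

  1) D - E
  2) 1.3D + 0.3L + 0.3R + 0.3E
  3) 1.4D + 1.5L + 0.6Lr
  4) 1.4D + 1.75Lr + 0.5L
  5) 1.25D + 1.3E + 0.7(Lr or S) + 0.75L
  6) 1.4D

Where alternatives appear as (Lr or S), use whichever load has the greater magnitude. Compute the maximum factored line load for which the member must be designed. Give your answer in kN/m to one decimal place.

(Lr or S) → Lr = 15.9 kN/m.
1) 1.0(21.4) - 1.0(2.0) = 21.4 - 2.0 = 19.4
2) 1.3(21.4) + 0.3(24.4) + 0.3(5.3) + 0.3(2.0) = 27.8 + 7.3 + 1.6 + 0.6 = 37.3
3) 1.4(21.4) + 1.5(24.4) + 0.6(15.9) = 30.0 + 36.6 + 9.5 = 76.1
4) 1.4(21.4) + 1.75(15.9) + 0.5(24.4) = 30.0 + 27.8 + 12.2 = 70.0
5) 1.25(21.4) + 1.3(2.0) + 0.7(15.9) + 0.75(24.4) = 26.8 + 2.6 + 11.1 + 18.3 = 58.8
6) 1.4(21.4) = 30.0
Combination 3 governs: w_u = 76.1 kN/m.

76.1 kN/m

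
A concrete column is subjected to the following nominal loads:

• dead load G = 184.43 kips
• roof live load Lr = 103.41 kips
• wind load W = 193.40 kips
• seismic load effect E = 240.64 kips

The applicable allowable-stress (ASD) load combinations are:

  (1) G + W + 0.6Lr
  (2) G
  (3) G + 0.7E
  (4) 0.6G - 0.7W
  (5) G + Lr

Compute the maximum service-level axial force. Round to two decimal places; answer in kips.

(1) 1.0(184.43) + 1.0(193.40) + 0.6(103.41) = 439.88
(2) 1.0(184.43) = 184.43
(3) 1.0(184.43) + 0.7(240.64) = 352.88
(4) 0.6(184.43) - 0.7(193.40) = -24.72
(5) 1.0(184.43) + 1.0(103.41) = 287.84
The controlling combination is 1, giving 439.88 kips.

439.88 kips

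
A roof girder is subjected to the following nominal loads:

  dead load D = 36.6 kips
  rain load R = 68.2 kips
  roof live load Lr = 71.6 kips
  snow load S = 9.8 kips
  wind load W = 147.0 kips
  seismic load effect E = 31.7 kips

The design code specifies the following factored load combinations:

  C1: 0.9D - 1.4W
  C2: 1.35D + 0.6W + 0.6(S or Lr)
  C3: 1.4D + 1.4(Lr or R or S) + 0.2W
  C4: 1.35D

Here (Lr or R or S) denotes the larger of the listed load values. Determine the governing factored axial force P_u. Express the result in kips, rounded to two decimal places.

(S or Lr) → Lr = 71.6 kips; (Lr or R or S) → Lr = 71.6 kips.
C1: 0.9(36.6) - 1.4(147.0) = -172.86
C2: 1.35(36.6) + 0.6(147.0) + 0.6(71.6) = 180.57
C3: 1.4(36.6) + 1.4(71.6) + 0.2(147.0) = 180.88
C4: 1.35(36.6) = 49.41
The controlling combination is 3, giving 180.88 kips.

180.88 kips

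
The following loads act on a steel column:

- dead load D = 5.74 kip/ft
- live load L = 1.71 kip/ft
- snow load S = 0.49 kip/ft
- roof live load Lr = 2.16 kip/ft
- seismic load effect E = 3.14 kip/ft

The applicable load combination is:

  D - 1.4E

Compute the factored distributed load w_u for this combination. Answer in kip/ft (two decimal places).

1.0(5.74) - 1.4(3.14) = 5.74 - 4.40 = 1.34
w_u = 1.34 kip/ft.

1.34 kip/ft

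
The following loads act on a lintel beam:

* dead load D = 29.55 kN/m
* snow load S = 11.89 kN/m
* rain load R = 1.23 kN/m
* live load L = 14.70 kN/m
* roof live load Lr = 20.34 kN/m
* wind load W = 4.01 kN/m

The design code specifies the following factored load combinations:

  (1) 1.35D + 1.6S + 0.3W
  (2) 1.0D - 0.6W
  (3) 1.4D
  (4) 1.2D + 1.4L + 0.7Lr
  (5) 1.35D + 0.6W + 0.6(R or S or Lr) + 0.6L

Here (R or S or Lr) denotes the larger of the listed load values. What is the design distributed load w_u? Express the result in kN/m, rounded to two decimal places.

(R or S or Lr) → Lr = 20.34 kN/m.
(1) 1.35(29.55) + 1.6(11.89) + 0.3(4.01) = 60.12
(2) 1.0(29.55) - 0.6(4.01) = 29.55 - 2.41 = 27.14
(3) 1.4(29.55) = 41.37
(4) 1.2(29.55) + 1.4(14.70) + 0.7(20.34) = 35.46 + 20.58 + 14.24 = 70.28
(5) 1.35(29.55) + 0.6(4.01) + 0.6(20.34) + 0.6(14.70) = 39.89 + 2.41 + 12.20 + 8.82 = 63.32
Combination 4 governs: w_u = 70.28 kN/m.

70.28 kN/m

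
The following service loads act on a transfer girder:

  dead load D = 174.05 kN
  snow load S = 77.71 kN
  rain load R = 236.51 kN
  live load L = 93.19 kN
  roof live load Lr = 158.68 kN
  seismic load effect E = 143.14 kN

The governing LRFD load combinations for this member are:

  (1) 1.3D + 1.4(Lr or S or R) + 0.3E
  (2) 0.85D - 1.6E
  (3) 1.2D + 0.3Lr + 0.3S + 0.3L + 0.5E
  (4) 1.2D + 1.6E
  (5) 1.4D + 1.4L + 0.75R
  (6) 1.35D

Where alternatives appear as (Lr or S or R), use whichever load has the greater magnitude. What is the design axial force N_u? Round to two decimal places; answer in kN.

(Lr or S or R) → R = 236.51 kN.
(1) 1.3(174.05) + 1.4(236.51) + 0.3(143.14) = 226.27 + 331.11 + 42.94 = 600.32
(2) 0.85(174.05) - 1.6(143.14) = 147.94 - 229.02 = -81.08
(3) 1.2(174.05) + 0.3(158.68) + 0.3(77.71) + 0.3(93.19) + 0.5(143.14) = 208.86 + 47.60 + 23.31 + 27.96 + 71.57 = 379.30
(4) 1.2(174.05) + 1.6(143.14) = 208.86 + 229.02 = 437.88
(5) 1.4(174.05) + 1.4(93.19) + 0.75(236.51) = 243.67 + 130.47 + 177.38 = 551.52
(6) 1.35(174.05) = 234.97
The controlling combination is 1, giving 600.32 kN.

600.32 kN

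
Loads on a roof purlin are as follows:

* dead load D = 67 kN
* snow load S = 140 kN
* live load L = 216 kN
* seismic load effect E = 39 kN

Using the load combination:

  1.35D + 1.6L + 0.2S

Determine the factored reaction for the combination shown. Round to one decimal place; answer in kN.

1.35(67) + 1.6(216) + 0.2(140) = 90.5 + 345.6 + 28.0 = 464.1
V_u = 464.1 kN.

464.1 kN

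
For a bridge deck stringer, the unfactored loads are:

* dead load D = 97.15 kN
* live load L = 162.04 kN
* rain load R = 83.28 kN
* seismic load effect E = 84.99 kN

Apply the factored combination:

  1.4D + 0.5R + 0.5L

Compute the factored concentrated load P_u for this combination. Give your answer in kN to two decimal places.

258.67 kN

1.4(97.15) + 0.5(83.28) + 0.5(162.04) = 258.67
P_u = 258.67 kN.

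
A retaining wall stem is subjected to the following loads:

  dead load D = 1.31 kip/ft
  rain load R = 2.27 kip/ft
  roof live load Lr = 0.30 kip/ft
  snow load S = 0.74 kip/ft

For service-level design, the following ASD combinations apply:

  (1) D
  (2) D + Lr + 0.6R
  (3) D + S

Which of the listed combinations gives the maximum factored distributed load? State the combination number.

(1) 1.0(1.31) = 1.31
(2) 1.0(1.31) + 1.0(0.30) + 0.6(2.27) = 1.31 + 0.30 + 1.36 = 2.97
(3) 1.0(1.31) + 1.0(0.74) = 1.31 + 0.74 = 2.05
The largest value is 2.97 kip/ft from combination 2.

Combination 2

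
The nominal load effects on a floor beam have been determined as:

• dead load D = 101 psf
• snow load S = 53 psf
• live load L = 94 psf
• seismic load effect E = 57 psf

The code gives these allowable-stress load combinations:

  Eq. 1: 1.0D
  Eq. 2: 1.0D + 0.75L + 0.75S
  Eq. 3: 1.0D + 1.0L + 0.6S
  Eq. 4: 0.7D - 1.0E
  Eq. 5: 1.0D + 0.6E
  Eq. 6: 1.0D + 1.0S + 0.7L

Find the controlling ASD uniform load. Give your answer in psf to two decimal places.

Eq. 1: 1.0(101) = 101.00
Eq. 2: 1.0(101) + 0.75(94) + 0.75(53) = 101.00 + 70.50 + 39.75 = 211.25
Eq. 3: 1.0(101) + 1.0(94) + 0.6(53) = 101.00 + 94.00 + 31.80 = 226.80
Eq. 4: 0.7(101) - 1.0(57) = 70.70 - 57.00 = 13.70
Eq. 5: 1.0(101) + 0.6(57) = 101.00 + 34.20 = 135.20
Eq. 6: 1.0(101) + 1.0(53) + 0.7(94) = 101.00 + 53.00 + 65.80 = 219.80
Maximum is from combination 3.

226.80 psf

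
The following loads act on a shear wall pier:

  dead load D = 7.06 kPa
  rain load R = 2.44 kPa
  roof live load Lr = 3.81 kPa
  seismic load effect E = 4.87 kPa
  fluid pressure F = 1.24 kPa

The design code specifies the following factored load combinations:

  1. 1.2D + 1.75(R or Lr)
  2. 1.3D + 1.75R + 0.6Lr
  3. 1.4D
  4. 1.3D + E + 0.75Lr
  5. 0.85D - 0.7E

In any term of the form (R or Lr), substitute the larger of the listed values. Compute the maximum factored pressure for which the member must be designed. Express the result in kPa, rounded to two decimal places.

(R or Lr) → Lr = 3.81 kPa.
1. 1.2(7.06) + 1.75(3.81) = 8.47 + 6.67 = 15.14
2. 1.3(7.06) + 1.75(2.44) + 0.6(3.81) = 15.73
3. 1.4(7.06) = 9.88
4. 1.3(7.06) + 1.0(4.87) + 0.75(3.81) = 9.18 + 4.87 + 2.86 = 16.91
5. 0.85(7.06) - 0.7(4.87) = 6.00 - 3.41 = 2.59
The controlling combination is 4, giving 16.91 kPa.

16.91 kPa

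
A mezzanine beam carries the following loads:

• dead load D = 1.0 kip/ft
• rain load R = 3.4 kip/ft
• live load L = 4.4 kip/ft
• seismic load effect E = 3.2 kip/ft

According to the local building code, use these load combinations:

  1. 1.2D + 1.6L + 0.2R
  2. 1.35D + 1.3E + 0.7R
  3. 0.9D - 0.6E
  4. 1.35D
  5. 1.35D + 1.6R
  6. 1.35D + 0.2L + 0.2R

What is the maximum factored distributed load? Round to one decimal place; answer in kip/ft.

1. 1.2(1.0) + 1.6(4.4) + 0.2(3.4) = 1.2 + 7.0 + 0.7 = 8.9
2. 1.35(1.0) + 1.3(3.2) + 0.7(3.4) = 7.9
3. 0.9(1.0) - 0.6(3.2) = 0.9 - 1.9 = -1.0
4. 1.35(1.0) = 1.4
5. 1.35(1.0) + 1.6(3.4) = 1.4 + 5.4 = 6.8
6. 1.35(1.0) + 0.2(4.4) + 0.2(3.4) = 2.9
Maximum is from combination 1.

8.9 kip/ft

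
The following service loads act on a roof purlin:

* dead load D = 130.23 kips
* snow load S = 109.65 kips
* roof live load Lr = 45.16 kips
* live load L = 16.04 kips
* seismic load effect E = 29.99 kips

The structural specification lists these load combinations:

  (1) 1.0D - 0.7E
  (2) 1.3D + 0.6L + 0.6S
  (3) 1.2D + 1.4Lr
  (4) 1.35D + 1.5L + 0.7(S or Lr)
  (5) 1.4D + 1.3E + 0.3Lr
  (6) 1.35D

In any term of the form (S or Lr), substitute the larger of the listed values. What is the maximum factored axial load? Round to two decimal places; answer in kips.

(S or Lr) → S = 109.65 kips.
(1) 1.0(130.23) - 0.7(29.99) = 130.23 - 20.99 = 109.24
(2) 1.3(130.23) + 0.6(16.04) + 0.6(109.65) = 169.30 + 9.62 + 65.79 = 244.71
(3) 1.2(130.23) + 1.4(45.16) = 156.28 + 63.22 = 219.50
(4) 1.35(130.23) + 1.5(16.04) + 0.7(109.65) = 175.81 + 24.06 + 76.76 = 276.63
(5) 1.4(130.23) + 1.3(29.99) + 0.3(45.16) = 182.32 + 38.99 + 13.55 = 234.86
(6) 1.35(130.23) = 175.81
Maximum is from combination 4.

276.63 kips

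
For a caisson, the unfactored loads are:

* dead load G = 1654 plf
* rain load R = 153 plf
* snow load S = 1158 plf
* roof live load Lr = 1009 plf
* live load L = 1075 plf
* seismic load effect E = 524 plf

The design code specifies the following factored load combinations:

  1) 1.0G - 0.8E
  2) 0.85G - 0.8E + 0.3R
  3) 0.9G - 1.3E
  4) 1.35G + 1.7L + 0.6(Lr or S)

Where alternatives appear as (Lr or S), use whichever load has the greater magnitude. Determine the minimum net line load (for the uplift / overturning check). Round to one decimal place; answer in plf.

(Lr or S) → S = 1158 plf.
1) 1.0(1654) - 0.8(524) = 1654.0 - 419.2 = 1234.8
2) 0.85(1654) - 0.8(524) + 0.3(153) = 1405.9 - 419.2 + 45.9 = 1032.6
3) 0.9(1654) - 1.3(524) = 1488.6 - 681.2 = 807.4
4) 1.35(1654) + 1.7(1075) + 0.6(1158) = 2232.9 + 1827.5 + 694.8 = 4755.2
Combination 3 gives the minimum: 807.4 plf.

807.4 plf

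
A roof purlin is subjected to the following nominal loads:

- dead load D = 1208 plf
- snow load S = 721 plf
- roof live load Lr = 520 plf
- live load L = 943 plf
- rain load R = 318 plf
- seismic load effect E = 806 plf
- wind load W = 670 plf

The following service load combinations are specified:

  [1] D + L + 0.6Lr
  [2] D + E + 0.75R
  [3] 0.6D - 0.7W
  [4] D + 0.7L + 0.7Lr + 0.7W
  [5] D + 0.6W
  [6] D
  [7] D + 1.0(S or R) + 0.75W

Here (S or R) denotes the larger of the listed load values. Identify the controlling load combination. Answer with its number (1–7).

(S or R) → S = 721 plf.
[1] 1.0(1208) + 1.0(943) + 0.6(520) = 1208.0 + 943.0 + 312.0 = 2463.0
[2] 1.0(1208) + 1.0(806) + 0.75(318) = 1208.0 + 806.0 + 238.5 = 2252.5
[3] 0.6(1208) - 0.7(670) = 724.8 - 469.0 = 255.8
[4] 1.0(1208) + 0.7(943) + 0.7(520) + 0.7(670) = 1208.0 + 660.1 + 364.0 + 469.0 = 2701.1
[5] 1.0(1208) + 0.6(670) = 1208.0 + 402.0 = 1610.0
[6] 1.0(1208) = 1208.0
[7] 1.0(1208) + 1.0(721) + 0.75(670) = 1208.0 + 721.0 + 502.5 = 2431.5
The largest value is 2701.1 plf from combination 4.

Combination 4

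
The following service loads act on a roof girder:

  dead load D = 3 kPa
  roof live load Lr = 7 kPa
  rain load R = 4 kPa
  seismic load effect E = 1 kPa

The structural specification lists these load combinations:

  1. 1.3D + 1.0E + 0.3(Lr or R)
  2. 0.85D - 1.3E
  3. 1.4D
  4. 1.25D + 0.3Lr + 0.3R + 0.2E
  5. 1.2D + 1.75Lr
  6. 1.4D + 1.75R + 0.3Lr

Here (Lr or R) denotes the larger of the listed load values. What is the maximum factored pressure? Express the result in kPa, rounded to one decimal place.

15.9 kPa

(Lr or R) → Lr = 7 kPa.
1. 1.3(3) + 1.0(1) + 0.3(7) = 7.0
2. 0.85(3) - 1.3(1) = 1.3
3. 1.4(3) = 4.2
4. 1.25(3) + 0.3(7) + 0.3(4) + 0.2(1) = 7.3
5. 1.2(3) + 1.75(7) = 15.9
6. 1.4(3) + 1.75(4) + 0.3(7) = 13.3
Combination 5 governs: p_u = 15.9 kPa.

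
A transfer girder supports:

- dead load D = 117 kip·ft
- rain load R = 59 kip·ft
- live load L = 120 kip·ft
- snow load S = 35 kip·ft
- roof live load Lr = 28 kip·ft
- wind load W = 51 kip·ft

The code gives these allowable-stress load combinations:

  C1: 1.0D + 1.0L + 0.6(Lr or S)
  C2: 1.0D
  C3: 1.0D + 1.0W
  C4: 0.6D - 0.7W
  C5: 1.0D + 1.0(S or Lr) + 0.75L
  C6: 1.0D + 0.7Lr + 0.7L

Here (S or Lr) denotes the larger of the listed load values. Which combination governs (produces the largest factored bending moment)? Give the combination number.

Combination 1

(Lr or S) → S = 35 kip·ft; (S or Lr) → S = 35 kip·ft.
C1: 1.0(117) + 1.0(120) + 0.6(35) = 258.0
C2: 1.0(117) = 117.0
C3: 1.0(117) + 1.0(51) = 168.0
C4: 0.6(117) - 0.7(51) = 34.5
C5: 1.0(117) + 1.0(35) + 0.75(120) = 242.0
C6: 1.0(117) + 0.7(28) + 0.7(120) = 220.6
The largest value is 258.0 kip·ft from combination 1.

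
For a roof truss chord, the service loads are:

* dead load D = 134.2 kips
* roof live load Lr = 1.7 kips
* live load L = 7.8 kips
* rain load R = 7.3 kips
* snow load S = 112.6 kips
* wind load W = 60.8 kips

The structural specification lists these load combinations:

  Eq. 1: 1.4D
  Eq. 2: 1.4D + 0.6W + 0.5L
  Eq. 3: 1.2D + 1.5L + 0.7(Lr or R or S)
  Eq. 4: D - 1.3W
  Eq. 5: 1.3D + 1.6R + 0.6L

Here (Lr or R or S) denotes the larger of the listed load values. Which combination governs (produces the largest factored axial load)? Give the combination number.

Combination 3

(Lr or R or S) → S = 112.6 kips.
Eq. 1: 1.4(134.2) = 187.9
Eq. 2: 1.4(134.2) + 0.6(60.8) + 0.5(7.8) = 187.9 + 36.5 + 3.9 = 228.3
Eq. 3: 1.2(134.2) + 1.5(7.8) + 0.7(112.6) = 251.6
Eq. 4: 1.0(134.2) - 1.3(60.8) = 134.2 - 79.0 = 55.2
Eq. 5: 1.3(134.2) + 1.6(7.3) + 0.6(7.8) = 190.8
The largest value is 251.6 kips from combination 3.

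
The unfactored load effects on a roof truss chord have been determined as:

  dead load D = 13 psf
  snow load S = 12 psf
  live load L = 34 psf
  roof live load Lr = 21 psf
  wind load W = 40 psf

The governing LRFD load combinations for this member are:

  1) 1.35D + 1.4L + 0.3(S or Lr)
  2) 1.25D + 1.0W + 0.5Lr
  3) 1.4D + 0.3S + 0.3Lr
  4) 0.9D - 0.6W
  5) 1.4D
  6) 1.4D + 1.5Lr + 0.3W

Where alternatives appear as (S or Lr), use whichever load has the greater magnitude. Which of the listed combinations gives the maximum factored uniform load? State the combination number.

(S or Lr) → Lr = 21 psf.
1) 1.35(13) + 1.4(34) + 0.3(21) = 17.6 + 47.6 + 6.3 = 71.5
2) 1.25(13) + 1.0(40) + 0.5(21) = 16.3 + 40.0 + 10.5 = 66.8
3) 1.4(13) + 0.3(12) + 0.3(21) = 18.2 + 3.6 + 6.3 = 28.1
4) 0.9(13) - 0.6(40) = 11.7 - 24.0 = -12.3
5) 1.4(13) = 18.2
6) 1.4(13) + 1.5(21) + 0.3(40) = 18.2 + 31.5 + 12.0 = 61.7
The largest value is 71.5 psf from combination 1.

Combination 1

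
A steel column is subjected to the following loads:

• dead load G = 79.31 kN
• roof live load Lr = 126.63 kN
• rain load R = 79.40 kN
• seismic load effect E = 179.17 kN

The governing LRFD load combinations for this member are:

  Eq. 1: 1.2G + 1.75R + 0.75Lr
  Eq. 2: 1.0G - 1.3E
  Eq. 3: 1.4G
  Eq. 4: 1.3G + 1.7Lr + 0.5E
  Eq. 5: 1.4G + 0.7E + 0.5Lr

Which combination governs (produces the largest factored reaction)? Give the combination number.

Combination 4

Eq. 1: 1.2(79.31) + 1.75(79.40) + 0.75(126.63) = 95.17 + 138.95 + 94.97 = 329.09
Eq. 2: 1.0(79.31) - 1.3(179.17) = 79.31 - 232.92 = -153.61
Eq. 3: 1.4(79.31) = 111.03
Eq. 4: 1.3(79.31) + 1.7(126.63) + 0.5(179.17) = 103.10 + 215.27 + 89.59 = 407.96
Eq. 5: 1.4(79.31) + 0.7(179.17) + 0.5(126.63) = 111.03 + 125.42 + 63.32 = 299.77
The largest value is 407.96 kN from combination 4.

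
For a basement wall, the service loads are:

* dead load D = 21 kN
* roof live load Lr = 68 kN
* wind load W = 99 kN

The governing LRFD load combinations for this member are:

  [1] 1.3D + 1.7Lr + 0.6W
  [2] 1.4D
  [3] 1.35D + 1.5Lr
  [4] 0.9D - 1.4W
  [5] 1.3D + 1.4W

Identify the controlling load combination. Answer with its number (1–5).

[1] 1.3(21) + 1.7(68) + 0.6(99) = 27.30 + 115.60 + 59.40 = 202.30
[2] 1.4(21) = 29.40
[3] 1.35(21) + 1.5(68) = 28.35 + 102.00 = 130.35
[4] 0.9(21) - 1.4(99) = 18.90 - 138.60 = -119.70
[5] 1.3(21) + 1.4(99) = 27.30 + 138.60 = 165.90
The largest value is 202.30 kN from combination 1.

Combination 1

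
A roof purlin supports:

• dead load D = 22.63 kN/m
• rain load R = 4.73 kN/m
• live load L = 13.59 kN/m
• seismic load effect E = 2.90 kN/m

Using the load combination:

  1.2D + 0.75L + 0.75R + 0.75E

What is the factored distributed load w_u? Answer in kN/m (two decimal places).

43.07 kN/m

1.2(22.63) + 0.75(13.59) + 0.75(4.73) + 0.75(2.90) = 43.07
w_u = 43.07 kN/m.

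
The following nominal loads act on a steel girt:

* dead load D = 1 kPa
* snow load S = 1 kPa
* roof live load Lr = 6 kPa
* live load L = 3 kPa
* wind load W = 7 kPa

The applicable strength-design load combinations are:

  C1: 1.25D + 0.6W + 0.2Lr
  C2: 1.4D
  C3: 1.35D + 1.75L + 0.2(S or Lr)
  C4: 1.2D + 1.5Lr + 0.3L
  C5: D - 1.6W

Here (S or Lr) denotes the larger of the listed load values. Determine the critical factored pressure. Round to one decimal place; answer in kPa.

11.1 kPa

(S or Lr) → Lr = 6 kPa.
C1: 1.25(1) + 0.6(7) + 0.2(6) = 1.3 + 4.2 + 1.2 = 6.7
C2: 1.4(1) = 1.4
C3: 1.35(1) + 1.75(3) + 0.2(6) = 7.8
C4: 1.2(1) + 1.5(6) + 0.3(3) = 1.2 + 9.0 + 0.9 = 11.1
C5: 1.0(1) - 1.6(7) = 1.0 - 11.2 = -10.2
Maximum is from combination 4.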